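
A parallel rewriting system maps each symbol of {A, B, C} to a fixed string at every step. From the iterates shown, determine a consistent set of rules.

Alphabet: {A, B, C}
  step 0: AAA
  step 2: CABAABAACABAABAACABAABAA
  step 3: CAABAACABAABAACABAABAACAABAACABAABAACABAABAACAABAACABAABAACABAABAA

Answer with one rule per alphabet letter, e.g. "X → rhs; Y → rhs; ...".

  step 2 ⇒ step 3: CABAABAACABAABAACABAABAA ⇒ CAA·BAA·CA·BAA·BAA·CA·BAA·BAA·CAA·BAA·CA·BAA·BAA·CA·BAA·BAA·CAA·BAA·CA·BAA·BAA·CA·BAA·BAA
    A ↦ BAA
    B ↦ CA
    C ↦ CAA

A->BAA, B->CA, C->CAA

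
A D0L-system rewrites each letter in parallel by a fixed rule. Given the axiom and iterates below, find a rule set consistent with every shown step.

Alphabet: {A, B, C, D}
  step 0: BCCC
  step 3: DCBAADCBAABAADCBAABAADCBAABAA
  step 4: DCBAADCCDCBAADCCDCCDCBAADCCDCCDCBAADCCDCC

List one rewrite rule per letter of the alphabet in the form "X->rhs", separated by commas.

A->C, B->D, C->BAA, D->DC

  step 3 ⇒ step 4: DCBAADCBAABAADCBAABAADCBAABAA ⇒ DC·BAA·D·C·C·DC·BAA·D·C·C·D·C·C·DC·BAA·D·C·C·D·C·C·DC·BAA·D·C·C·D·C·C
    A ↦ C
    B ↦ D
    C ↦ BAA
    D ↦ DC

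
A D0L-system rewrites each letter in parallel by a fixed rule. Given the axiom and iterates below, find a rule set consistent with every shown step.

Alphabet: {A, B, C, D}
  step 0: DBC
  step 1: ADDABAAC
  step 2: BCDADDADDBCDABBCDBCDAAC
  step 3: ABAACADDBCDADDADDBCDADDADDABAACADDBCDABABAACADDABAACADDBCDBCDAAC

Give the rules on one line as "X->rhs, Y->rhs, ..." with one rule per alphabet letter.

A->BCD, B->AB, C->AAC, D->ADD

  step 2 ⇒ step 3: BCDADDADDBCDABBCDBCDAAC ⇒ AB·AAC·ADD·BCD·ADD·ADD·BCD·ADD·ADD·AB·AAC·ADD·BCD·AB·AB·AAC·ADD·AB·AAC·ADD·BCD·BCD·AAC
    A ↦ BCD
    B ↦ AB
    C ↦ AAC
    D ↦ ADD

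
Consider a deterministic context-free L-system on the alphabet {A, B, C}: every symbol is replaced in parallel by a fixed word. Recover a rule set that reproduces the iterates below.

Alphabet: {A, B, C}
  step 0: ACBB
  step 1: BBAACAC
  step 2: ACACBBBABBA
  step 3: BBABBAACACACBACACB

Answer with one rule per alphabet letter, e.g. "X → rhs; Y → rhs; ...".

A->B, B->AC, C->BA

  step 2 ⇒ step 3: ACACBBBABBA ⇒ B·BA·B·BA·AC·AC·AC·B·AC·AC·B
    A ↦ B
    B ↦ AC
    C ↦ BA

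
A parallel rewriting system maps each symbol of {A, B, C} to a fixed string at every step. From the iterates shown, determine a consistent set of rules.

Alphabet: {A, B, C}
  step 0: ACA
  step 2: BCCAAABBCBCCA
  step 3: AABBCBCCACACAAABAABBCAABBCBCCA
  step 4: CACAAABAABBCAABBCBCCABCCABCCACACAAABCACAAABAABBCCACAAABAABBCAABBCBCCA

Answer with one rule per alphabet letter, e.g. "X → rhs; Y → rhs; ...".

A->CA, B->AAB, C->BC

  step 3 ⇒ step 4: AABBCBCCACACAAABAABBCAABBCBCCA ⇒ CA·CA·AAB·AAB·BC·AAB·BC·BC·CA·BC·CA·BC·CA·CA·CA·AAB·CA·CA·AAB·AAB·BC·CA·CA·AAB·AAB·BC·AAB·BC·BC·CA
    A ↦ CA
    B ↦ AAB
    C ↦ BC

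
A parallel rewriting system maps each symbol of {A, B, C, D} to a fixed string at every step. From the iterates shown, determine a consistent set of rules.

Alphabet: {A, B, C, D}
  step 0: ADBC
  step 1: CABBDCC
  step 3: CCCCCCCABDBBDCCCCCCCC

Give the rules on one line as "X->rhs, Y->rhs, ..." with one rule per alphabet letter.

A->CAB, B->D, C->CC, D->B

  step 0 ⇒ step 1: ADBC ⇒ CAB·B·D·CC
    A ↦ CAB
    B ↦ D
    C ↦ CC
    D ↦ B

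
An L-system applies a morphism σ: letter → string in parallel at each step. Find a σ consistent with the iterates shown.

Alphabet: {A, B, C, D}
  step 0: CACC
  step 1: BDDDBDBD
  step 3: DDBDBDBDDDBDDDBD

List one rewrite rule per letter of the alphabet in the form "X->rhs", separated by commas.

A->DD, B->A, C->BD, D->C

  step 0 ⇒ step 1: CACC ⇒ BD·DD·BD·BD
    A ↦ DD
    C ↦ BD
    B ↦ A  (constrained at step 1)
    D ↦ C  (constrained at step 1)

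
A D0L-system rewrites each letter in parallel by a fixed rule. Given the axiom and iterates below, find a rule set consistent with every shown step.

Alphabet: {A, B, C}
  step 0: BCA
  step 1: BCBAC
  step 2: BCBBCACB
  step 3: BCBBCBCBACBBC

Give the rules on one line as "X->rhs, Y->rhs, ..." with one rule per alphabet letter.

  step 2 ⇒ step 3: BCBBCACB ⇒ BC·B·BC·BC·B·AC·B·BC
    A ↦ AC
    B ↦ BC
    C ↦ B

A->AC, B->BC, C->B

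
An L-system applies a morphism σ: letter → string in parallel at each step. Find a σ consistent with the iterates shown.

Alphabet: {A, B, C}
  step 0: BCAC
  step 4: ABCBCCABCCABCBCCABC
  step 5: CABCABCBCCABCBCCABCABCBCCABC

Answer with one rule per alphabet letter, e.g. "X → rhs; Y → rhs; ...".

  step 4 ⇒ step 5: ABCBCCABCCABCBCCABC ⇒ C·A·BC·A·BC·BC·C·A·BC·BC·C·A·BC·A·BC·BC·C·A·BC
    A ↦ C
    B ↦ A
    C ↦ BC

A->C, B->A, C->BC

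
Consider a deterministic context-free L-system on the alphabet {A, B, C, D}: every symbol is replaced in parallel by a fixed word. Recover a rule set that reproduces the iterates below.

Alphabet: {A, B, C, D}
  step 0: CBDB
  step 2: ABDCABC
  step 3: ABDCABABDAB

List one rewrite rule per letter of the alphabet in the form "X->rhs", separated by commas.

  step 2 ⇒ step 3: ABDCABC ⇒ AB·D·C·AB·AB·D·AB
    A ↦ AB
    B ↦ D
    C ↦ AB
    D ↦ C

A->AB, B->D, C->AB, D->C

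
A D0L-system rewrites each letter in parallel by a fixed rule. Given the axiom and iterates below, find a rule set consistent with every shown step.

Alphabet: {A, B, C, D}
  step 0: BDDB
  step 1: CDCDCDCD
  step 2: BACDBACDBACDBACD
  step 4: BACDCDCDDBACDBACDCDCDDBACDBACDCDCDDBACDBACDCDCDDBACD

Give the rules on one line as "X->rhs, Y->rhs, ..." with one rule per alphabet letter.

  step 1 ⇒ step 2: CDCDCDCD ⇒ BA·CD·BA·CD·BA·CD·BA·CD
    C ↦ BA
    D ↦ CD
    A ↦ D  (constrained at step 2)
  step 0 ⇒ step 1: BDDB ⇒ CD·CD·CD·CD
    B ↦ CD

A->D, B->CD, C->BA, D->CD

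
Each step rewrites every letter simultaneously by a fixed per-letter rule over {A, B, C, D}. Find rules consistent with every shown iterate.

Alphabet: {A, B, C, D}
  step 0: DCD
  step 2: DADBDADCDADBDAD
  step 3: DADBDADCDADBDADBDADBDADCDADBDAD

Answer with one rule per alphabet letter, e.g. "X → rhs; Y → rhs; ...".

A->B, B->C, C->B, D->DAD

  step 2 ⇒ step 3: DADBDADCDADBDAD ⇒ DAD·B·DAD·C·DAD·B·DAD·B·DAD·B·DAD·C·DAD·B·DAD
    A ↦ B
    B ↦ C
    C ↦ B
    D ↦ DAD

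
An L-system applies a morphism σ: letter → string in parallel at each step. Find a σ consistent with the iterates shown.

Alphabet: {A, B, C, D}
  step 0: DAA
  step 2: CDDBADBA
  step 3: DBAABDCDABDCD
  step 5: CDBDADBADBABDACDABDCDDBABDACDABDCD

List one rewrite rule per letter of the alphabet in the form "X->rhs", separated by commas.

A->CD, B->BD, C->DB, D->A

  step 2 ⇒ step 3: CDDBADBA ⇒ DB·A·A·BD·CD·A·BD·CD
    A ↦ CD
    B ↦ BD
    C ↦ DB
    D ↦ A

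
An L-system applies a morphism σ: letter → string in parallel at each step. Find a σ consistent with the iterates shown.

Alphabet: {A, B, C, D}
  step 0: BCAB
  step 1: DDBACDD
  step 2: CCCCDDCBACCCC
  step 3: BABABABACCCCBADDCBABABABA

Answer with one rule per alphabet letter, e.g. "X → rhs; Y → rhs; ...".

A->C, B->DD, C->BA, D->CC

  step 2 ⇒ step 3: CCCCDDCBACCCC ⇒ BA·BA·BA·BA·CC·CC·BA·DD·C·BA·BA·BA·BA
    A ↦ C
    B ↦ DD
    C ↦ BA
    D ↦ CC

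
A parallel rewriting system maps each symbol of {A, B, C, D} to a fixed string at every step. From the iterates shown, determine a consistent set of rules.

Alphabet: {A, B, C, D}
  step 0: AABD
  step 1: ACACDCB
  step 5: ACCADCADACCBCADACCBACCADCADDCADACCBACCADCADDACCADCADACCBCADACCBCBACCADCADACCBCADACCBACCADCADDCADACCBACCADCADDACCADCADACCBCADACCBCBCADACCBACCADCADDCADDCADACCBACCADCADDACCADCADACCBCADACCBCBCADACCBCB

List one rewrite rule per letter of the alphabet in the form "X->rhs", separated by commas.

A->AC, B->D, C->CAD, D->CB

  step 0 ⇒ step 1: AABD ⇒ AC·AC·D·CB
    A ↦ AC
    B ↦ D
    D ↦ CB
    C ↦ CAD  (constrained at step 1)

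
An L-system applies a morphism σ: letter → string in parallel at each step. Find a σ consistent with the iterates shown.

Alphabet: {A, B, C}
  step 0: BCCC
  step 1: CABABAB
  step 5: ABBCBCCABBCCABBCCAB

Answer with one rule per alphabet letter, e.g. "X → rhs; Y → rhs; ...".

A->B, B->C, C->AB

  step 0 ⇒ step 1: BCCC ⇒ C·AB·AB·AB
    B ↦ C
    C ↦ AB
    A ↦ B  (constrained at step 1)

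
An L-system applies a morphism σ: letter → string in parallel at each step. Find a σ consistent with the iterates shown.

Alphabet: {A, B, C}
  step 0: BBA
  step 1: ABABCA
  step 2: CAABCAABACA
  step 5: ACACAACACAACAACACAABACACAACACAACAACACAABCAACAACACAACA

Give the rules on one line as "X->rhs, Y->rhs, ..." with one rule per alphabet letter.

  step 1 ⇒ step 2: ABABCA ⇒ CA·AB·CA·AB·A·CA
    A ↦ CA
    B ↦ AB
    C ↦ A

A->CA, B->AB, C->A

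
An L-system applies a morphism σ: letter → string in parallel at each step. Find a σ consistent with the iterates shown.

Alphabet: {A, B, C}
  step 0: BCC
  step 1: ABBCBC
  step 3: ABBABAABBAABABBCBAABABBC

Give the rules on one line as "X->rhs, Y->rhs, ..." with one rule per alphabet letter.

  step 0 ⇒ step 1: BCC ⇒ AB·BC·BC
    B ↦ AB
    C ↦ BC
    A ↦ BA  (constrained at step 1)

A->BA, B->AB, C->BC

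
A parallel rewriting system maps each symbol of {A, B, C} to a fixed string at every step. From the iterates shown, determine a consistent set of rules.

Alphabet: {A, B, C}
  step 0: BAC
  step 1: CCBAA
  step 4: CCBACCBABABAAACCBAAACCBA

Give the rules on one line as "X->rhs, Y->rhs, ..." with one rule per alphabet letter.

A->BA, B->CC, C->A

  step 0 ⇒ step 1: BAC ⇒ CC·BA·A
    A ↦ BA
    B ↦ CC
    C ↦ A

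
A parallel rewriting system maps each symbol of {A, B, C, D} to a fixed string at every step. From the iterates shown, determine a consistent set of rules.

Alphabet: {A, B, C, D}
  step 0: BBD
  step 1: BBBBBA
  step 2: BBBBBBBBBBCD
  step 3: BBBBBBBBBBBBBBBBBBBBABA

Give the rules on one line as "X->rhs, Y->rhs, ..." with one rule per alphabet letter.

A->CD, B->BB, C->A, D->BA

  step 2 ⇒ step 3: BBBBBBBBBBCD ⇒ BB·BB·BB·BB·BB·BB·BB·BB·BB·BB·A·BA
    B ↦ BB
    C ↦ A
    D ↦ BA
  step 1 ⇒ step 2: BBBBBA ⇒ BB·BB·BB·BB·BB·CD
    A ↦ CD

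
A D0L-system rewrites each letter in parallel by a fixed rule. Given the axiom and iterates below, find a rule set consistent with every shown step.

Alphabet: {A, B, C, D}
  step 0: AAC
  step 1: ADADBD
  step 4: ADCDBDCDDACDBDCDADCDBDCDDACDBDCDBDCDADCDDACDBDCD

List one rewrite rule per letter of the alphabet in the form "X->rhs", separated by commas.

A->AD, B->DA, C->BD, D->CD

  step 0 ⇒ step 1: AAC ⇒ AD·AD·BD
    A ↦ AD
    C ↦ BD
    B ↦ DA  (constrained at step 1)
    D ↦ CD  (constrained at step 1)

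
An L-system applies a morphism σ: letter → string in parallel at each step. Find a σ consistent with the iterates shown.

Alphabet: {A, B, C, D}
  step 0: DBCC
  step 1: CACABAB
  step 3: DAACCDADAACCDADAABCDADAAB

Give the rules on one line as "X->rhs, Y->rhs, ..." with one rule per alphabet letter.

  step 0 ⇒ step 1: DBCC ⇒ C·AC·AB·AB
    B ↦ AC
    C ↦ AB
    D ↦ C
    A ↦ DA  (constrained at step 1)

A->DA, B->AC, C->AB, D->C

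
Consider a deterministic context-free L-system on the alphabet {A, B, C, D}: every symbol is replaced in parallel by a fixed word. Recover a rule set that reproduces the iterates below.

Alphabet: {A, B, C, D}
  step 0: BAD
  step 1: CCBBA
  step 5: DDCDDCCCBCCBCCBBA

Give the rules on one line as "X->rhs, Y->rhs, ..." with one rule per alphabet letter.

  step 0 ⇒ step 1: BAD ⇒ C·CB·BA
    A ↦ CB
    B ↦ C
    D ↦ BA
    C ↦ D  (constrained at step 1)

A->CB, B->C, C->D, D->BA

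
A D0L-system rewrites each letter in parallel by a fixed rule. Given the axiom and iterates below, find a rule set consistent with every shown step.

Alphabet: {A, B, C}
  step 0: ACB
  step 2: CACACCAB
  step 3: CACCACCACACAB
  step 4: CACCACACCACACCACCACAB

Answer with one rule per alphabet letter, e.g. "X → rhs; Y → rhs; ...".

  step 3 ⇒ step 4: CACCACCACACAB ⇒ CA·C·CA·CA·C·CA·CA·C·CA·C·CA·C·AB
    A ↦ C
    B ↦ AB
    C ↦ CA

A->C, B->AB, C->CA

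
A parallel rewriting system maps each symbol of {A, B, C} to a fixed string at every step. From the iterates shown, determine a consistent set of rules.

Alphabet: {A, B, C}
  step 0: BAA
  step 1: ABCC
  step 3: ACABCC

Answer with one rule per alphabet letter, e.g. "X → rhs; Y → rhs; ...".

  step 0 ⇒ step 1: BAA ⇒ AB·C·C
    A ↦ C
    B ↦ AB
    C ↦ A  (constrained at step 1)

A->C, B->AB, C->A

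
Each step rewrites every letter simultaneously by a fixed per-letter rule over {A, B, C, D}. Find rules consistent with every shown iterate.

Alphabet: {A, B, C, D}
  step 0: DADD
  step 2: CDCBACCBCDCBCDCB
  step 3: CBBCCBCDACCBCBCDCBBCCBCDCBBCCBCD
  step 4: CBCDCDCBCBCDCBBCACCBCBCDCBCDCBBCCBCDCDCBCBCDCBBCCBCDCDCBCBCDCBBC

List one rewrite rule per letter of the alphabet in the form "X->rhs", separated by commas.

  step 3 ⇒ step 4: CBBCCBCDACCBCBCDCBBCCBCDCBBCCBCD ⇒ CB·CD·CD·CB·CB·CD·CB·BC·AC·CB·CB·CD·CB·CD·CB·BC·CB·CD·CD·CB·CB·CD·CB·BC·CB·CD·CD·CB·CB·CD·CB·BC
    A ↦ AC
    B ↦ CD
    C ↦ CB
    D ↦ BC

A->AC, B->CD, C->CB, D->BC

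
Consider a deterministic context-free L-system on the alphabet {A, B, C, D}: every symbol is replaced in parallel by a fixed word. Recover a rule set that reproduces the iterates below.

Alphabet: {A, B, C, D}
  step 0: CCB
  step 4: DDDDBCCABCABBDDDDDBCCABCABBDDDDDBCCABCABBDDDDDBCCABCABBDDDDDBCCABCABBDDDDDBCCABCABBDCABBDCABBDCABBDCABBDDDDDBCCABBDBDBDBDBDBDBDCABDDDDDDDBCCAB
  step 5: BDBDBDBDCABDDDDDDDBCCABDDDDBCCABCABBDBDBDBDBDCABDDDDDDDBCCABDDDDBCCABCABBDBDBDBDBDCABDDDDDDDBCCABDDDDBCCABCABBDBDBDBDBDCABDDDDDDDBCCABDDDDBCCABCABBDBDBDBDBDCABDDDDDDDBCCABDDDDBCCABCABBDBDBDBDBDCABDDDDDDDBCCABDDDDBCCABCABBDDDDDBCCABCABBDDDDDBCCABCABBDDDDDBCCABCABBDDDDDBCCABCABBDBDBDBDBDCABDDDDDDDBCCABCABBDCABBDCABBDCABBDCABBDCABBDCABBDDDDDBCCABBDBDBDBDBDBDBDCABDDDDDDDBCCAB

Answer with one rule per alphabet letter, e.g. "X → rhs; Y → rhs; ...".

  step 4 ⇒ step 5: DDDDBCCABCABBDDDDDBCCABCABBDDDDDBCCABCABBDDDDDBCCABCABBDDDDDBCCABCABBDDDDDBCCABCABBDCABBDCABBDCABBDCABBDDDDDBCCABBDBDBDBDBDBDBDCABDDDDDDDBCCAB ⇒ BD·BD·BD·BD·CAB·DDD·DDD·DBC·CAB·DDD·DBC·CAB·CAB·BD·BD·BD·BD·BD·CAB·DDD·DDD·DBC·CAB·DDD·DBC·CAB·CAB·BD·BD·BD·BD·BD·CAB·DDD·DDD·DBC·CAB·DDD·DBC·CAB·CAB·BD·BD·BD·BD·BD·CAB·DDD·DDD·DBC·CAB·DDD·DBC·CAB·CAB·BD·BD·BD·BD·BD·CAB·DDD·DDD·DBC·CAB·DDD·DBC·CAB·CAB·BD·BD·BD·BD·BD·CAB·DDD·DDD·DBC·CAB·DDD·DBC·CAB·CAB·BD·DDD·DBC·CAB·CAB·BD·DDD·DBC·CAB·CAB·BD·DDD·DBC·CAB·CAB·BD·DDD·DBC·CAB·CAB·BD·BD·BD·BD·BD·CAB·DDD·DDD·DBC·CAB·CAB·BD·CAB·BD·CAB·BD·CAB·BD·CAB·BD·CAB·BD·CAB·BD·DDD·DBC·CAB·BD·BD·BD·BD·BD·BD·BD·CAB·DDD·DDD·DBC·CAB
    A ↦ DBC
    B ↦ CAB
    C ↦ DDD
    D ↦ BD

A->DBC, B->CAB, C->DDD, D->BD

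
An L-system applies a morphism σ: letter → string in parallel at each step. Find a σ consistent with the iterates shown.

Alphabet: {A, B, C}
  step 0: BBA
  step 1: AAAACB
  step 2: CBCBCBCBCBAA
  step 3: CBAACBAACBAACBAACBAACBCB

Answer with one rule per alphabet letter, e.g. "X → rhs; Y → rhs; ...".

  step 2 ⇒ step 3: CBCBCBCBCBAA ⇒ CB·AA·CB·AA·CB·AA·CB·AA·CB·AA·CB·CB
    A ↦ CB
    B ↦ AA
    C ↦ CB

A->CB, B->AA, C->CB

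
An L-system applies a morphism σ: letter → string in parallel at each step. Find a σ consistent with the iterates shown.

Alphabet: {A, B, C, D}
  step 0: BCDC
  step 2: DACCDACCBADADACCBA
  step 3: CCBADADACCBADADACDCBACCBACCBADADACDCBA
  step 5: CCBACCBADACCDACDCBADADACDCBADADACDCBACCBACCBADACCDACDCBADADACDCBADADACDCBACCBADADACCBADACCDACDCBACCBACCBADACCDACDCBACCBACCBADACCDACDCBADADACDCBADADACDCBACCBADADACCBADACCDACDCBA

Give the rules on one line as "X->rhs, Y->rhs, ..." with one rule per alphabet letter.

A->BA, B->CDC, C->DA, D->CC

  step 2 ⇒ step 3: DACCDACCBADADACCBA ⇒ CC·BA·DA·DA·CC·BA·DA·DA·CDC·BA·CC·BA·CC·BA·DA·DA·CDC·BA
    A ↦ BA
    B ↦ CDC
    C ↦ DA
    D ↦ CC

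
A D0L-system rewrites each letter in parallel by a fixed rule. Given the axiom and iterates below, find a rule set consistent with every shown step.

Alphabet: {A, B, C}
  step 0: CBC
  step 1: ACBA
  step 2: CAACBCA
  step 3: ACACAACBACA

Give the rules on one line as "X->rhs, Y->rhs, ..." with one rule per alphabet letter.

  step 2 ⇒ step 3: CAACBCA ⇒ A·CA·CA·A·CB·A·CA
    A ↦ CA
    B ↦ CB
    C ↦ A

A->CA, B->CB, C->A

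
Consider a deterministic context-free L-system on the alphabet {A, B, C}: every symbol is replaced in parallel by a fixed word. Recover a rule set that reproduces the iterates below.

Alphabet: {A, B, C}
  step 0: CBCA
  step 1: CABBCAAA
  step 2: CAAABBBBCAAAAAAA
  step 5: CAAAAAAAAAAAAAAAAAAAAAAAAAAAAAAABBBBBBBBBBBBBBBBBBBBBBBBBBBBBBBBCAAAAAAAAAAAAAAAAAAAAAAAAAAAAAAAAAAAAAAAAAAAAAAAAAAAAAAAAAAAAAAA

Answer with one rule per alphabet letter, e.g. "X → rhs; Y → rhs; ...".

A->AA, B->BB, C->CA

  step 1 ⇒ step 2: CABBCAAA ⇒ CA·AA·BB·BB·CA·AA·AA·AA
    A ↦ AA
    B ↦ BB
    C ↦ CA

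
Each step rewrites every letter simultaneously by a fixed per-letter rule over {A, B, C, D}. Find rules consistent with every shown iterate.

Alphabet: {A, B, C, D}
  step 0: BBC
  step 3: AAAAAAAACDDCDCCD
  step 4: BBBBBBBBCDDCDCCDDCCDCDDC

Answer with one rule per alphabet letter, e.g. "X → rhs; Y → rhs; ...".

A->B, B->AA, C->CD, D->DC

  step 3 ⇒ step 4: AAAAAAAACDDCDCCD ⇒ B·B·B·B·B·B·B·B·CD·DC·DC·CD·DC·CD·CD·DC
    A ↦ B
    C ↦ CD
    D ↦ DC
    B ↦ AA  (constrained at step 0)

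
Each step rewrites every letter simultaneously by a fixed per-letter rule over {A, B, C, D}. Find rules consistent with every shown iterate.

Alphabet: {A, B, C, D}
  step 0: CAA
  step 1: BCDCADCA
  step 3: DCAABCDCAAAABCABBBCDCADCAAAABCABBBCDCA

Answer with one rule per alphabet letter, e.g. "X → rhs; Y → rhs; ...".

  step 0 ⇒ step 1: CAA ⇒ BC·DCA·DCA
    A ↦ DCA
    C ↦ BC
    B ↦ A  (constrained at step 1)
    D ↦ ABB  (constrained at step 1)

A->DCA, B->A, C->BC, D->ABB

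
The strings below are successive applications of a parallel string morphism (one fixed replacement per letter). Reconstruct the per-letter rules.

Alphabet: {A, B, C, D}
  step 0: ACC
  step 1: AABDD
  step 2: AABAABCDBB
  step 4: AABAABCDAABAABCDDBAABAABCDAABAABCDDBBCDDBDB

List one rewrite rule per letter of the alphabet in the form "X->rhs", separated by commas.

A->AAB, B->CD, C->D, D->B

  step 1 ⇒ step 2: AABDD ⇒ AAB·AAB·CD·B·B
    A ↦ AAB
    B ↦ CD
    D ↦ B
  step 0 ⇒ step 1: ACC ⇒ AAB·D·D
    C ↦ D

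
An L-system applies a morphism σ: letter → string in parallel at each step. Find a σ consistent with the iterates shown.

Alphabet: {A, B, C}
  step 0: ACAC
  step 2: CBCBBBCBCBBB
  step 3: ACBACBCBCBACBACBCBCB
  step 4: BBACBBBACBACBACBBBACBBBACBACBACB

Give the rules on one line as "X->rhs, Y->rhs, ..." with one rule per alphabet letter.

A->BB, B->CB, C->A

  step 3 ⇒ step 4: ACBACBCBCBACBACBCBCB ⇒ BB·A·CB·BB·A·CB·A·CB·A·CB·BB·A·CB·BB·A·CB·A·CB·A·CB
    A ↦ BB
    B ↦ CB
    C ↦ A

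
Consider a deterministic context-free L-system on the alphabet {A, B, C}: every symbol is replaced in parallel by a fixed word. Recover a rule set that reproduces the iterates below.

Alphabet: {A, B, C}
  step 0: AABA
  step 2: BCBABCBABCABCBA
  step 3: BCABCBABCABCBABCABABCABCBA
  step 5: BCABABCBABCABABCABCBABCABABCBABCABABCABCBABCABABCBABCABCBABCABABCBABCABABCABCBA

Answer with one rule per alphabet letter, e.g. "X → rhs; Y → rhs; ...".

  step 2 ⇒ step 3: BCBABCBABCABCBA ⇒ BC·A·BC·BA·BC·A·BC·BA·BC·A·BA·BC·A·BC·BA
    A ↦ BA
    B ↦ BC
    C ↦ A

A->BA, B->BC, C->A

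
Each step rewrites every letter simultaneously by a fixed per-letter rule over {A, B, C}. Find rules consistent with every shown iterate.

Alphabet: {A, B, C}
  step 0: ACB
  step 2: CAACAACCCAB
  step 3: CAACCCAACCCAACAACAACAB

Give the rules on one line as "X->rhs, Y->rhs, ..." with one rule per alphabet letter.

  step 2 ⇒ step 3: CAACAACCCAB ⇒ CAA·C·C·CAA·C·C·CAA·CAA·CAA·C·AB
    A ↦ C
    B ↦ AB
    C ↦ CAA

A->C, B->AB, C->CAA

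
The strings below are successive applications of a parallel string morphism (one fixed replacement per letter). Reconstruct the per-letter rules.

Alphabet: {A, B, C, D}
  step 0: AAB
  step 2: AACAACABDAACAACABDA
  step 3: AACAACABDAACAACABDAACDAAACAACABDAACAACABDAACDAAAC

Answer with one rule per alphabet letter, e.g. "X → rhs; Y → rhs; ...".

  step 2 ⇒ step 3: AACAACABDAACAACABDA ⇒ AAC·AAC·ABD·AAC·AAC·ABD·AAC·D·A·AAC·AAC·ABD·AAC·AAC·ABD·AAC·D·A·AAC
    A ↦ AAC
    B ↦ D
    C ↦ ABD
    D ↦ A

A->AAC, B->D, C->ABD, D->A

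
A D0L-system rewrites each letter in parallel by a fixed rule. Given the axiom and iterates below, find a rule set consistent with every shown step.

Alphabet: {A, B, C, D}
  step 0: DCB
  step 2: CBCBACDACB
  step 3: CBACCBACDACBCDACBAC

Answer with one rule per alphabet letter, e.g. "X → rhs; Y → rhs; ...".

A->DA, B->AC, C->CB, D->C

  step 2 ⇒ step 3: CBCBACDACB ⇒ CB·AC·CB·AC·DA·CB·C·DA·CB·AC
    A ↦ DA
    B ↦ AC
    C ↦ CB
    D ↦ C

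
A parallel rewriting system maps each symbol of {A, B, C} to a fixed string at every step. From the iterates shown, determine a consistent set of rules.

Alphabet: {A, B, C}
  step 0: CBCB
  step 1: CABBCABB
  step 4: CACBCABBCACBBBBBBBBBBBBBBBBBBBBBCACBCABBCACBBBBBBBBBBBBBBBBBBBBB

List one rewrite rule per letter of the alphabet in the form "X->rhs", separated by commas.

  step 0 ⇒ step 1: CBCB ⇒ CA·BB·CA·BB
    B ↦ BB
    C ↦ CA
    A ↦ CB  (constrained at step 1)

A->CB, B->BB, C->CA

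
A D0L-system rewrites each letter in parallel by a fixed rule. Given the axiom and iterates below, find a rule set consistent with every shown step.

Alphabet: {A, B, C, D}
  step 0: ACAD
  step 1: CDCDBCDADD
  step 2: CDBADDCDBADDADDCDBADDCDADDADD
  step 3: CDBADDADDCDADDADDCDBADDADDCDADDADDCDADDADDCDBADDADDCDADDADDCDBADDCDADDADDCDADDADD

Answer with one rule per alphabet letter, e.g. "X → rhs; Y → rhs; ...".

  step 2 ⇒ step 3: CDBADDCDBADDADDCDBADDCDADDADD ⇒ CDB·ADD·ADD·CD·ADD·ADD·CDB·ADD·ADD·CD·ADD·ADD·CD·ADD·ADD·CDB·ADD·ADD·CD·ADD·ADD·CDB·ADD·CD·ADD·ADD·CD·ADD·ADD
    A ↦ CD
    B ↦ ADD
    C ↦ CDB
    D ↦ ADD

A->CD, B->ADD, C->CDB, D->ADD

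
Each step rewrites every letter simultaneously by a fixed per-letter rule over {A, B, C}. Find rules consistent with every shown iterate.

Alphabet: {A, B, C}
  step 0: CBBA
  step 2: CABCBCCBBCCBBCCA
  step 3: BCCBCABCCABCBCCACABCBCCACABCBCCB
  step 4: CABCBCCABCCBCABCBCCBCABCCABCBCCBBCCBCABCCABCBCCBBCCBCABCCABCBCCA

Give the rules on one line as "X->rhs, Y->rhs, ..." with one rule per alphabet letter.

A->CB, B->CA, C->BC

  step 3 ⇒ step 4: BCCBCABCCABCBCCACABCBCCACABCBCCB ⇒ CA·BC·BC·CA·BC·CB·CA·BC·BC·CB·CA·BC·CA·BC·BC·CB·BC·CB·CA·BC·CA·BC·BC·CB·BC·CB·CA·BC·CA·BC·BC·CA
    A ↦ CB
    B ↦ CA
    C ↦ BC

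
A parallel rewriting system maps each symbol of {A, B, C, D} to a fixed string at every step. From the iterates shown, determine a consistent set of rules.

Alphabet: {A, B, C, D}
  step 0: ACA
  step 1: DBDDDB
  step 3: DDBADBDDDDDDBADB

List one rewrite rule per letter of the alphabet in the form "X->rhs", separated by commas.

A->DB, B->BA, C->DD, D->C

  step 0 ⇒ step 1: ACA ⇒ DB·DD·DB
    A ↦ DB
    C ↦ DD
    B ↦ BA  (constrained at step 1)
    D ↦ C  (constrained at step 1)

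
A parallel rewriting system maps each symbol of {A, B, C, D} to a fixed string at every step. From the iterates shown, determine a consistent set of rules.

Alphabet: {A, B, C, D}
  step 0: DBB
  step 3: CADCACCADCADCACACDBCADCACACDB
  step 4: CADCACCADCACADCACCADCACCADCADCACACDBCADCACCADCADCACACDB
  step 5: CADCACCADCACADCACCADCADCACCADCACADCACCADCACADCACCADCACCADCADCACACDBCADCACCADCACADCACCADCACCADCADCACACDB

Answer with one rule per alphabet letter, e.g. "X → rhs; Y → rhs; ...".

  step 4 ⇒ step 5: CADCACCADCACADCACCADCACCADCADCACACDBCADCACCADCADCACACDB ⇒ CA·D·CAC·CA·D·CA·CA·D·CAC·CA·D·CA·D·CAC·CA·D·CA·CA·D·CAC·CA·D·CA·CA·D·CAC·CA·D·CAC·CA·D·CA·D·CA·CAC·DB·CA·D·CAC·CA·D·CA·CA·D·CAC·CA·D·CAC·CA·D·CA·D·CA·CAC·DB
    A ↦ D
    B ↦ DB
    C ↦ CA
    D ↦ CAC

A->D, B->DB, C->CA, D->CAC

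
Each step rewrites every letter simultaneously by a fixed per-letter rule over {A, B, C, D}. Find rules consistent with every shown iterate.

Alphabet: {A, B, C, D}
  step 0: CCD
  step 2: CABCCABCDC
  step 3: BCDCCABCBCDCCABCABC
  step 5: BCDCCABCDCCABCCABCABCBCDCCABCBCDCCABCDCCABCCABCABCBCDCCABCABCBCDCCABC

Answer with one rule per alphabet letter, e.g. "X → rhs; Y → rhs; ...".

  step 2 ⇒ step 3: CABCCABCDC ⇒ BC·DC·CA·BC·BC·DC·CA·BC·A·BC
    A ↦ DC
    B ↦ CA
    C ↦ BC
    D ↦ A

A->DC, B->CA, C->BC, D->A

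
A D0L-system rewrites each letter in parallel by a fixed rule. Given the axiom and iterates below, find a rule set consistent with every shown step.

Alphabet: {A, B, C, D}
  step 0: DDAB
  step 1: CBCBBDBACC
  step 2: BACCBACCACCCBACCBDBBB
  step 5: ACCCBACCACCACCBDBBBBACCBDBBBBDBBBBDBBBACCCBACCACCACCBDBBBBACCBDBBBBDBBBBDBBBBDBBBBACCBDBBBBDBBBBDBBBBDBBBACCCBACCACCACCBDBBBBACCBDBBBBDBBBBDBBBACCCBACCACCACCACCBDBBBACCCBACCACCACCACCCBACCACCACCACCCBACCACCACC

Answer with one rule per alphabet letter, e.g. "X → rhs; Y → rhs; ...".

A->BDB, B->ACC, C->B, D->CB

  step 1 ⇒ step 2: CBCBBDBACC ⇒ B·ACC·B·ACC·ACC·CB·ACC·BDB·B·B
    A ↦ BDB
    B ↦ ACC
    C ↦ B
    D ↦ CB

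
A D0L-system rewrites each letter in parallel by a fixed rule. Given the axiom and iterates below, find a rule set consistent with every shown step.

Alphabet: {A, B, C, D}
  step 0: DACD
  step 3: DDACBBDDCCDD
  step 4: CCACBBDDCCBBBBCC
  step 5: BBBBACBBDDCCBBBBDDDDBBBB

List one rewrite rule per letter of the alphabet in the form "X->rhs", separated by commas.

A->AC, B->D, C->BB, D->C

  step 4 ⇒ step 5: CCACBBDDCCBBBBCC ⇒ BB·BB·AC·BB·D·D·C·C·BB·BB·D·D·D·D·BB·BB
    A ↦ AC
    B ↦ D
    C ↦ BB
    D ↦ C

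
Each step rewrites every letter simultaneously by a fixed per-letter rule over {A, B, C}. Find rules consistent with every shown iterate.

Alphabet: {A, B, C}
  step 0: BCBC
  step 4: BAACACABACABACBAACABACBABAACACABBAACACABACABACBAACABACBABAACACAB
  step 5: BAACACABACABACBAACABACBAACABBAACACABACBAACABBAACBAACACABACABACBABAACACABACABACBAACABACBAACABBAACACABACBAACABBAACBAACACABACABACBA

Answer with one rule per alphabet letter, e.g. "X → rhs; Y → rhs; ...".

A->AC, B->BA, C->AB

  step 4 ⇒ step 5: BAACACABACABACBAACABACBABAACACABBAACACABACABACBAACABACBABAACACAB ⇒ BA·AC·AC·AB·AC·AB·AC·BA·AC·AB·AC·BA·AC·AB·BA·AC·AC·AB·AC·BA·AC·AB·BA·AC·BA·AC·AC·AB·AC·AB·AC·BA·BA·AC·AC·AB·AC·AB·AC·BA·AC·AB·AC·BA·AC·AB·BA·AC·AC·AB·AC·BA·AC·AB·BA·AC·BA·AC·AC·AB·AC·AB·AC·BA
    A ↦ AC
    B ↦ BA
    C ↦ AB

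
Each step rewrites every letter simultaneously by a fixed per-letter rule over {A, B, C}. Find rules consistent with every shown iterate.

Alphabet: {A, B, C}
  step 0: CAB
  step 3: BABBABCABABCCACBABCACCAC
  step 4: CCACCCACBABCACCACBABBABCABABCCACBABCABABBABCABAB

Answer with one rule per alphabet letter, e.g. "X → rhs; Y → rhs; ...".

A->CA, B->C, C->BAB

  step 3 ⇒ step 4: BABBABCABABCCACBABCACCAC ⇒ C·CA·C·C·CA·C·BAB·CA·C·CA·C·BAB·BAB·CA·BAB·C·CA·C·BAB·CA·BAB·BAB·CA·BAB
    A ↦ CA
    B ↦ C
    C ↦ BAB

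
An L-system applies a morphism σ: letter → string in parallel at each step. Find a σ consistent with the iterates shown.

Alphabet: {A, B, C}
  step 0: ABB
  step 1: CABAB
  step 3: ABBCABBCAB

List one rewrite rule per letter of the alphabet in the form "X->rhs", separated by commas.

  step 0 ⇒ step 1: ABB ⇒ C·AB·AB
    A ↦ C
    B ↦ AB
    C ↦ B  (constrained at step 1)

A->C, B->AB, C->B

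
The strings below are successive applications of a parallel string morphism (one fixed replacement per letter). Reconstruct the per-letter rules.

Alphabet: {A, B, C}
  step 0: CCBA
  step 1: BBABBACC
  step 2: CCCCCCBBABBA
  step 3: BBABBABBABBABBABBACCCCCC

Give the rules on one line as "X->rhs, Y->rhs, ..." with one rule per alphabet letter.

A->C, B->C, C->BBA

  step 2 ⇒ step 3: CCCCCCBBABBA ⇒ BBA·BBA·BBA·BBA·BBA·BBA·C·C·C·C·C·C
    A ↦ C
    B ↦ C
    C ↦ BBA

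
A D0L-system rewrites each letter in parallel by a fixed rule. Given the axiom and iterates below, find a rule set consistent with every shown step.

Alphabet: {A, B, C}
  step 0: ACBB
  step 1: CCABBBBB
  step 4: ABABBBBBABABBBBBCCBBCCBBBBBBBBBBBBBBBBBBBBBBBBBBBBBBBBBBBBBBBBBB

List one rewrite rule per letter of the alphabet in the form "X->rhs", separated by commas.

  step 0 ⇒ step 1: ACBB ⇒ CC·AB·BB·BB
    A ↦ CC
    B ↦ BB
    C ↦ AB

A->CC, B->BB, C->AB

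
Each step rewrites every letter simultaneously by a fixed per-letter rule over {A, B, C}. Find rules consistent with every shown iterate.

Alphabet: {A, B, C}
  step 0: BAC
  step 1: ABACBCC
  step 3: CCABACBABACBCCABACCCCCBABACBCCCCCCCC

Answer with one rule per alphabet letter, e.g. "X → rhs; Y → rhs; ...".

  step 0 ⇒ step 1: BAC ⇒ ABA·CB·CC
    A ↦ CB
    B ↦ ABA
    C ↦ CC

A->CB, B->ABA, C->CC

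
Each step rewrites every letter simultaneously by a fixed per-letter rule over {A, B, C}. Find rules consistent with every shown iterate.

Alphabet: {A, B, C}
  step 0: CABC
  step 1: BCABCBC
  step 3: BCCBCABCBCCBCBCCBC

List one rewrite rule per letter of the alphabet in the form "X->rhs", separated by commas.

  step 0 ⇒ step 1: CABC ⇒ BC·AB·C·BC
    A ↦ AB
    B ↦ C
    C ↦ BC

A->AB, B->C, C->BC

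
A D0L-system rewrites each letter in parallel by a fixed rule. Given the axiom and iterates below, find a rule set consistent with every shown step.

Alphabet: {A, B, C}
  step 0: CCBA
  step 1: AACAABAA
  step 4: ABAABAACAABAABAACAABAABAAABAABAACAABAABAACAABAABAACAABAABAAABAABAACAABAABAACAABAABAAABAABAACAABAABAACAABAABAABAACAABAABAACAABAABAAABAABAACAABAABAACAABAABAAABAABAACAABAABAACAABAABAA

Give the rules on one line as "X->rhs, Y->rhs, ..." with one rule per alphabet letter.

  step 0 ⇒ step 1: CCBA ⇒ A·A·CAA·BAA
    A ↦ BAA
    B ↦ CAA
    C ↦ A

A->BAA, B->CAA, C->A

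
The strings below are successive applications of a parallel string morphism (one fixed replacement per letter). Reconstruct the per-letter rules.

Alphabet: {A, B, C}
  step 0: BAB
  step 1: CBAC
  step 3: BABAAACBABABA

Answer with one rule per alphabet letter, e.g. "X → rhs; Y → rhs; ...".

A->BA, B->C, C->AA

  step 0 ⇒ step 1: BAB ⇒ C·BA·C
    A ↦ BA
    B ↦ C
    C ↦ AA  (constrained at step 1)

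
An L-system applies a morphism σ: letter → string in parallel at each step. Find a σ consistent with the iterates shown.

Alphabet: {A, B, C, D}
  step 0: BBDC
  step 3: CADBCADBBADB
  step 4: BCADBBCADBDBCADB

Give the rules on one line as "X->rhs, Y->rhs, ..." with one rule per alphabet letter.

A->C, B->DB, C->B, D->A

  step 3 ⇒ step 4: CADBCADBBADB ⇒ B·C·A·DB·B·C·A·DB·DB·C·A·DB
    A ↦ C
    B ↦ DB
    C ↦ B
    D ↦ A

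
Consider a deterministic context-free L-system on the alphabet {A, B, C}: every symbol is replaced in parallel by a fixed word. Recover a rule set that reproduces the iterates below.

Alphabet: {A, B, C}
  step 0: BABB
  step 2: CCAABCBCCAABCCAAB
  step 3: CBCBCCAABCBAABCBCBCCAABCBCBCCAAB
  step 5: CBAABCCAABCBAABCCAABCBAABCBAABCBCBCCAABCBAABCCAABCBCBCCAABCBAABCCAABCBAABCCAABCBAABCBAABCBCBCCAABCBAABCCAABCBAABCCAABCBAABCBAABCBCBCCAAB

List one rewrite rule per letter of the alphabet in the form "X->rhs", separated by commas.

  step 2 ⇒ step 3: CCAABCBCCAABCCAAB ⇒ CB·CB·C·C·AAB·CB·AAB·CB·CB·C·C·AAB·CB·CB·C·C·AAB
    A ↦ C
    B ↦ AAB
    C ↦ CB

A->C, B->AAB, C->CB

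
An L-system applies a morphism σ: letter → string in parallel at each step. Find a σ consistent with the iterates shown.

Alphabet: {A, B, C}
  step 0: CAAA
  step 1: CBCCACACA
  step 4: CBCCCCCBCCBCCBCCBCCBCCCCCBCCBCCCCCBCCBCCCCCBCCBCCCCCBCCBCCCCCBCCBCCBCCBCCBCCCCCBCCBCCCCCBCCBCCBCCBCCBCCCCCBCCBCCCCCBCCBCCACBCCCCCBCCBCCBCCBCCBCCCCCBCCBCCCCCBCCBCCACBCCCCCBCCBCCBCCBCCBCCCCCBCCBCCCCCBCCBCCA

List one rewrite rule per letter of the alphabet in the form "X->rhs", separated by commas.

A->CA, B->CCC, C->CBC

  step 0 ⇒ step 1: CAAA ⇒ CBC·CA·CA·CA
    A ↦ CA
    C ↦ CBC
    B ↦ CCC  (constrained at step 1)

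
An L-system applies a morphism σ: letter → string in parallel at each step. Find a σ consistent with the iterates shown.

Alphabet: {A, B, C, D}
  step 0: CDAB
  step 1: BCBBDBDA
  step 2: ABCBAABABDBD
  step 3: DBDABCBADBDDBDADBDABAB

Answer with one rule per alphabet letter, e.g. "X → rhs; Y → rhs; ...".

A->DBD, B->A, C->BCB, D->B

  step 2 ⇒ step 3: ABCBAABABDBD ⇒ DBD·A·BCB·A·DBD·DBD·A·DBD·A·B·A·B
    A ↦ DBD
    B ↦ A
    C ↦ BCB
    D ↦ B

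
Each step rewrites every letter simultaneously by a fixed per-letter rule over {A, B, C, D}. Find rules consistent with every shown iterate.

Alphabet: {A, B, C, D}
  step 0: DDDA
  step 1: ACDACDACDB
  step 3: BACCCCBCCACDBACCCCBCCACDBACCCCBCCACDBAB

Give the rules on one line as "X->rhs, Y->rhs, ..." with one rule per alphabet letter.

  step 0 ⇒ step 1: DDDA ⇒ ACD·ACD·ACD·B
    A ↦ B
    D ↦ ACD
    B ↦ BA  (constrained at step 1)
    C ↦ CC  (constrained at step 1)

A->B, B->BA, C->CC, D->ACD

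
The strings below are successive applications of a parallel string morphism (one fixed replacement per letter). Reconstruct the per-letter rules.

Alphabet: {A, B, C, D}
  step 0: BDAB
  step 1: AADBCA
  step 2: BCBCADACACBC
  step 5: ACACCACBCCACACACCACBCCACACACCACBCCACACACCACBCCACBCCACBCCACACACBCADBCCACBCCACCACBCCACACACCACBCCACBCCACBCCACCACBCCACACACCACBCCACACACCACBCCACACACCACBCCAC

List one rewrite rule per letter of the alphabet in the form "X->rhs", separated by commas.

A->BC, B->A, C->CAC, D->AD

  step 1 ⇒ step 2: AADBCA ⇒ BC·BC·AD·A·CAC·BC
    A ↦ BC
    B ↦ A
    C ↦ CAC
    D ↦ AD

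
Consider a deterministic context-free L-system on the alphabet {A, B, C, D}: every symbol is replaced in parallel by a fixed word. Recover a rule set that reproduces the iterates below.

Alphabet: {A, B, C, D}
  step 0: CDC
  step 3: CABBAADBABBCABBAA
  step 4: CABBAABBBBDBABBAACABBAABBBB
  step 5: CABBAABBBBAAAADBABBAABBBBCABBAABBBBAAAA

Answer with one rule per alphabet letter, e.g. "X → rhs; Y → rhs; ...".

A->BB, B->A, C->CA, D->DB

  step 4 ⇒ step 5: CABBAABBBBDBABBAACABBAABBBB ⇒ CA·BB·A·A·BB·BB·A·A·A·A·DB·A·BB·A·A·BB·BB·CA·BB·A·A·BB·BB·A·A·A·A
    A ↦ BB
    B ↦ A
    C ↦ CA
    D ↦ DB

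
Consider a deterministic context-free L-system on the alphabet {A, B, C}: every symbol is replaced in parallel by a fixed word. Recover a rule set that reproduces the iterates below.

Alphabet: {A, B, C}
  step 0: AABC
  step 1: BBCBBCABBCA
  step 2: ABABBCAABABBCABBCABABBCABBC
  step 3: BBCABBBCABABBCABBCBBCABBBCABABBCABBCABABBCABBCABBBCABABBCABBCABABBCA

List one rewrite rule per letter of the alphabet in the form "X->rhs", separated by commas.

  step 2 ⇒ step 3: ABABBCAABABBCABBCABABBCABBC ⇒ BBC·AB·BBC·AB·AB·BCA·BBC·BBC·AB·BBC·AB·AB·BCA·BBC·AB·AB·BCA·BBC·AB·BBC·AB·AB·BCA·BBC·AB·AB·BCA
    A ↦ BBC
    B ↦ AB
    C ↦ BCA

A->BBC, B->AB, C->BCA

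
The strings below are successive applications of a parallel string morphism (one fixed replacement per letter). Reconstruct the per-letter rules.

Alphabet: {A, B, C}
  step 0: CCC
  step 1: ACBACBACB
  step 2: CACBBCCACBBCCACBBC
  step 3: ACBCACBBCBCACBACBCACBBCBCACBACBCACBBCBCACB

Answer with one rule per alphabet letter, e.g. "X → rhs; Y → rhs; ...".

  step 2 ⇒ step 3: CACBBCCACBBCCACBBC ⇒ ACB·C·ACB·BC·BC·ACB·ACB·C·ACB·BC·BC·ACB·ACB·C·ACB·BC·BC·ACB
    A ↦ C
    B ↦ BC
    C ↦ ACB

A->C, B->BC, C->ACB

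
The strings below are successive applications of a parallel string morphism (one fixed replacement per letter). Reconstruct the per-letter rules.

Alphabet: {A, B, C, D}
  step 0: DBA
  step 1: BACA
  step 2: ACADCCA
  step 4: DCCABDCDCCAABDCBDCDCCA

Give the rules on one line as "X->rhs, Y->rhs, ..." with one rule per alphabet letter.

A->CA, B->A, C->DC, D->B

  step 1 ⇒ step 2: BACA ⇒ A·CA·DC·CA
    A ↦ CA
    B ↦ A
    C ↦ DC
  step 0 ⇒ step 1: DBA ⇒ B·A·CA
    D ↦ B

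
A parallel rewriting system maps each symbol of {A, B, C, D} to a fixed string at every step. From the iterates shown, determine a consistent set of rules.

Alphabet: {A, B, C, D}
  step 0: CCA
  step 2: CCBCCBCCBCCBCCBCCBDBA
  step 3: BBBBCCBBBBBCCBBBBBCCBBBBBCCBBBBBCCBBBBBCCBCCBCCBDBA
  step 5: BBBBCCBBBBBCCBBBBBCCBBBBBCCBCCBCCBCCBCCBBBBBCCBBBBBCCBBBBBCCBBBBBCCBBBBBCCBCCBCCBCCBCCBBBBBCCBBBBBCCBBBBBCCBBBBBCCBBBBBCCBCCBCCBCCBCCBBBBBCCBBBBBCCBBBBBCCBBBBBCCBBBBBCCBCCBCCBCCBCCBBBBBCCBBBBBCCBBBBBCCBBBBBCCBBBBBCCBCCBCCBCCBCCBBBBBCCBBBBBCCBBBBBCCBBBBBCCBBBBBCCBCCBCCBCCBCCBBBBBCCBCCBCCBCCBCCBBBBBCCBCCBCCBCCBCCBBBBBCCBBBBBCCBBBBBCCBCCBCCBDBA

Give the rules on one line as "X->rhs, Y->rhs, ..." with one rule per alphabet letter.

A->DBA, B->CCB, C->BB, D->CCB

  step 2 ⇒ step 3: CCBCCBCCBCCBCCBCCBDBA ⇒ BB·BB·CCB·BB·BB·CCB·BB·BB·CCB·BB·BB·CCB·BB·BB·CCB·BB·BB·CCB·CCB·CCB·DBA
    A ↦ DBA
    B ↦ CCB
    C ↦ BB
    D ↦ CCB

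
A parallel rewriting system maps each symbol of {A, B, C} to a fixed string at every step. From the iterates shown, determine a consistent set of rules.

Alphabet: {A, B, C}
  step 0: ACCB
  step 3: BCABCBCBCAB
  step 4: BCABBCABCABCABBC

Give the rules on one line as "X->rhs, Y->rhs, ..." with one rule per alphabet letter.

A->B, B->BC, C->A

  step 3 ⇒ step 4: BCABCBCBCAB ⇒ BC·A·B·BC·A·BC·A·BC·A·B·BC
    A ↦ B
    B ↦ BC
    C ↦ A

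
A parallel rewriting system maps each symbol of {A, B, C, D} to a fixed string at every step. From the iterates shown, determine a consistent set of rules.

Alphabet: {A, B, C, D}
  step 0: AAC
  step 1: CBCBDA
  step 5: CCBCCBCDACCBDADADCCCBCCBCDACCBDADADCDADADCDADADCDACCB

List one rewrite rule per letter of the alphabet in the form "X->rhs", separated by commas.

A->CB, B->DC, C->DA, D->C

  step 0 ⇒ step 1: AAC ⇒ CB·CB·DA
    A ↦ CB
    C ↦ DA
    B ↦ DC  (constrained at step 1)
    D ↦ C  (constrained at step 1)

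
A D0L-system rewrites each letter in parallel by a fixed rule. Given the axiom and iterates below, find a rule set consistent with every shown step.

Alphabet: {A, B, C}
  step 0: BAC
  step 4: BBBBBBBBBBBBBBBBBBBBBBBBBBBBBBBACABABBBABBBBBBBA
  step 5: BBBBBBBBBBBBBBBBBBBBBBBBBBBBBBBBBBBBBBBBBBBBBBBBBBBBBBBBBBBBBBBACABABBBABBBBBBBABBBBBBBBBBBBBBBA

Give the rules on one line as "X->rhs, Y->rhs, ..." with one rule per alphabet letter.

A->BA, B->BB, C->CA

  step 4 ⇒ step 5: BBBBBBBBBBBBBBBBBBBBBBBBBBBBBBBACABABBBABBBBBBBA ⇒ BB·BB·BB·BB·BB·BB·BB·BB·BB·BB·BB·BB·BB·BB·BB·BB·BB·BB·BB·BB·BB·BB·BB·BB·BB·BB·BB·BB·BB·BB·BB·BA·CA·BA·BB·BA·BB·BB·BB·BA·BB·BB·BB·BB·BB·BB·BB·BA
    A ↦ BA
    B ↦ BB
    C ↦ CA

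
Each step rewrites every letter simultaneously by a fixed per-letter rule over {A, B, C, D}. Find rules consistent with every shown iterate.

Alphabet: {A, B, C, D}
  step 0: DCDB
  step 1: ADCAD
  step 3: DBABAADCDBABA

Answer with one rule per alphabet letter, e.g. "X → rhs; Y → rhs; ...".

A->BA, B->D, C->DC, D->A

  step 0 ⇒ step 1: DCDB ⇒ A·DC·A·D
    B ↦ D
    C ↦ DC
    D ↦ A
    A ↦ BA  (constrained at step 1)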